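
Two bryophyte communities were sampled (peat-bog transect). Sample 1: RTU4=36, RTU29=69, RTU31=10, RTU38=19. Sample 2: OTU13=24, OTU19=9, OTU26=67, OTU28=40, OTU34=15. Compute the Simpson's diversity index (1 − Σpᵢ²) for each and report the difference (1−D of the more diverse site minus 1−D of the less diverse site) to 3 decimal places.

0.073

Sample 1: N=134, proportions 0.26866, 0.51493, 0.07463, 0.14179, giving 1−D = 0.63700 (working shown to 5 dp, full precision carried).
Sample 2: N=155, proportions 0.15484, 0.05806, 0.43226, 0.25806, 0.09677, giving 1−D = 0.70984.
Difference = |0.63700 − 0.70984| = 0.07284, i.e. 0.073 to 3 decimal places.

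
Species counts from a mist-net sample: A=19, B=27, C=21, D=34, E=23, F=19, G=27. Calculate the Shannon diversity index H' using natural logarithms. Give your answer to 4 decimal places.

1.9251

Total N = 19+27+21+34+23+19+27 = 170, so the proportions are 0.111765, 0.158824, 0.123529, 0.2, 0.135294, 0.111765, 0.158824 (working shown to 6 dp, full precision carried).
Each pᵢ ln pᵢ term: 0.111765×(-2.191359)=-0.244917, 0.158824×(-1.839962)=-0.292229, 0.123529×(-2.091276)=-0.258334, 0.2×(-1.609438)=-0.321888, 0.135294×(-2.000304)=-0.270629, 0.111765×(-2.191359)=-0.244917, 0.158824×(-1.839962)=-0.292229.
Sum = -1.925143, so H' = 1.9251.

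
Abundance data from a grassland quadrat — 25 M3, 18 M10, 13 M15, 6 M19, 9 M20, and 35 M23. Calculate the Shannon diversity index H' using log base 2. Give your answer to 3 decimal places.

Total N = 25+18+13+6+9+35 = 106, so the proportions are 0.23585, 0.16981, 0.12264, 0.0566, 0.08491, 0.33019 (working shown to 5 dp, full precision carried).
Each pᵢ log₂ pᵢ term: 0.23585×(-2.08406)=-0.49152, 0.16981×(-2.55800)=-0.43438, 0.12264×(-3.02748)=-0.37129, 0.0566×(-4.14296)=-0.23451, 0.08491×(-3.55800)=-0.30209, 0.33019×(-1.59864)=-0.52785.
Sum = -2.36165, so H' = 2.362.

2.362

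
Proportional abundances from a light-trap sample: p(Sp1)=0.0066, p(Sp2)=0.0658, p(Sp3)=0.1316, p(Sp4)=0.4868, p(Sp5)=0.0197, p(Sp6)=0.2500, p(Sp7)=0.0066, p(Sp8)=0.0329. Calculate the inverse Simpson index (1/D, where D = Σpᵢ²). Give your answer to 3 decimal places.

D = 0.0066² + 0.0658² + 0.1316² + 0.4868² + 0.0197² + 0.25² + 0.0066² + 0.0329² = 0.000044 + 0.004330 + 0.017319 + 0.236974 + 0.000388 + 0.062500 + 0.000044 + 0.001082 = 0.322680 (working shown to 6 dp, full precision carried).
So 1/D = 3.09904, i.e. 3.099 to 3 decimal places.

3.099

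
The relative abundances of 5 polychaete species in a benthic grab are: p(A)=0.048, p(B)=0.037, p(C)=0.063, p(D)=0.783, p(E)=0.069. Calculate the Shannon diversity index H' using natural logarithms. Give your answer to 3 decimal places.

0.818

Each pᵢ ln pᵢ term (working shown to 5 dp, full precision carried): 0.048×(-3.03655)=-0.14575, 0.037×(-3.29684)=-0.12198, 0.063×(-2.76462)=-0.17417, 0.783×(-0.24462)=-0.19154, 0.069×(-2.67365)=-0.18448.
Sum = -0.81793, so H' = 0.818.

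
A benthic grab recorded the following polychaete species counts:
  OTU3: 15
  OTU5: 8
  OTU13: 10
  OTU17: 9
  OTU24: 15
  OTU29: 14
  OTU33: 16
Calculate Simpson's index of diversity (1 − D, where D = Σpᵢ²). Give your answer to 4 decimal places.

Total N = 15+8+10+9+15+14+16 = 87, so the proportions are 0.172414, 0.091954, 0.114943, 0.103448, 0.172414, 0.16092, 0.183908 (working shown to 6 dp, full precision carried).
D = 0.172414² + 0.091954² + 0.114943² + 0.103448² + 0.172414² + 0.16092² + 0.183908² = 0.029727 + 0.008456 + 0.013212 + 0.010702 + 0.029727 + 0.025895 + 0.033822 = 0.151539.
So 1 − D = 0.848461, i.e. 0.8485 to 4 decimal places.

0.8485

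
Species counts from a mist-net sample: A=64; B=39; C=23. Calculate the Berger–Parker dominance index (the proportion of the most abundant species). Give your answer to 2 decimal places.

Total N = 64+39+23 = 126, so the proportions are 0.5079, 0.3095, 0.1825 (working shown to 4 dp, full precision carried).
The largest proportion is 0.5079, i.e. d = 0.51 to 2 decimal places.

0.51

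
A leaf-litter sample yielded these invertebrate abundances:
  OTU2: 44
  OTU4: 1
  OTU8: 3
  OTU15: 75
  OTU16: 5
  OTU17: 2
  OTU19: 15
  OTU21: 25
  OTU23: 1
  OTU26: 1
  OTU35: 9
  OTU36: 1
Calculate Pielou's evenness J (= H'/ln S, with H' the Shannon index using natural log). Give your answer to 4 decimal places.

0.6705

Total N = 44+1+3+75+5+2+15+25+1+1+9+1 = 182, so the proportions are 0.241758, 0.005495, 0.016484, 0.412088, 0.027473, 0.010989, 0.082418, 0.137363, 0.005495, 0.005495, 0.049451, 0.005495 (working shown to 6 dp, full precision carried).
H' = −Σ pᵢ ln pᵢ = −((-0.343252) + (-0.028593) + (-0.067671) + (-0.365324) + (-0.098752) + (-0.049570) + (-0.205711) + (-0.272683) + (-0.028593) + (-0.028593) + (-0.148687) + (-0.028593)) = 1.666023.
With S = 12 species, ln S = 2.484907, so J = 1.666023/2.484907 = 0.670457, i.e. 0.6705 to 4 decimal places.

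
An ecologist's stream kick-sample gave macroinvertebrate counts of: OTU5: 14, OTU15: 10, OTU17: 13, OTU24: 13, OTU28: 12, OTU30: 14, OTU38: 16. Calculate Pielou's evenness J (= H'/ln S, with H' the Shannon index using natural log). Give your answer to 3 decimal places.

0.995

Total N = 14+10+13+13+12+14+16 = 92, so the proportions are 0.15217, 0.1087, 0.1413, 0.1413, 0.13043, 0.15217, 0.17391 (working shown to 5 dp, full precision carried).
H' = −Σ pᵢ ln pᵢ = −((-0.28650) + (-0.24122) + (-0.27651) + (-0.27651) + (-0.26568) + (-0.28650) + (-0.30421)) = 1.93713.
With S = 7 species, ln S = 1.94591, so J = 1.93713/1.94591 = 0.99549, i.e. 0.995 to 3 decimal places.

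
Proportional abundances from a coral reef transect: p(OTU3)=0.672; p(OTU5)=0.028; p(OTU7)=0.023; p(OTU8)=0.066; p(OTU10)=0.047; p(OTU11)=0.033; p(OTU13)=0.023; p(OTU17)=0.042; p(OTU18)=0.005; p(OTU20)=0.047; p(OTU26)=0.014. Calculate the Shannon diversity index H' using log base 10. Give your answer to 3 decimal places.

Each pᵢ log₁₀ pᵢ term (working shown to 5 dp, full precision carried): 0.672×(-0.17263)=-0.11601, 0.028×(-1.55284)=-0.04348, 0.023×(-1.63827)=-0.03768, 0.066×(-1.18046)=-0.07791, 0.047×(-1.32790)=-0.06241, 0.033×(-1.48149)=-0.04889, 0.023×(-1.63827)=-0.03768, 0.042×(-1.37675)=-0.05782, 0.005×(-2.30103)=-0.01151, 0.047×(-1.32790)=-0.06241, 0.014×(-1.85387)=-0.02595.
Sum = -0.58175, so H' = 0.582.

0.582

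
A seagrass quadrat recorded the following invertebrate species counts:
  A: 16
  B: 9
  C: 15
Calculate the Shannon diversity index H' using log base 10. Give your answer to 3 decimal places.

Total N = 16+9+15 = 40, so the proportions are 0.4, 0.225, 0.375 (working shown to 5 dp, full precision carried).
Each pᵢ log₁₀ pᵢ term: 0.4×(-0.39794)=-0.15918, 0.225×(-0.64782)=-0.14576, 0.375×(-0.42597)=-0.15974.
Sum = -0.46467, so H' = 0.465.

0.465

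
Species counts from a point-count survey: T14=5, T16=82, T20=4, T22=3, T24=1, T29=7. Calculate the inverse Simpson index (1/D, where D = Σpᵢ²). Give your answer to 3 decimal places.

Total N = 5+82+4+3+1+7 = 102, so the proportions are 0.04902, 0.803922, 0.039216, 0.029412, 0.009804, 0.068627 (working shown to 6 dp, full precision carried).
D = 0.04902² + 0.803922² + 0.039216² + 0.029412² + 0.009804² + 0.068627² = 0.002403 + 0.646290 + 0.001538 + 0.000865 + 0.000096 + 0.004710 = 0.655902.
So 1/D = 1.52462, i.e. 1.525 to 3 decimal places.

1.525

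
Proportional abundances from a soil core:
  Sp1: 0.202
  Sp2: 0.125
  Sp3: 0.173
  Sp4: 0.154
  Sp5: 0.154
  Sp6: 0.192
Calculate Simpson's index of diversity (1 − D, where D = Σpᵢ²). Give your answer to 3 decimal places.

0.829

D = 0.202² + 0.125² + 0.173² + 0.154² + 0.154² + 0.192² = 0.04080 + 0.01562 + 0.02993 + 0.02372 + 0.02372 + 0.03686 = 0.17065 (working shown to 5 dp, full precision carried).
So 1 − D = 0.82935, i.e. 0.829 to 3 decimal places.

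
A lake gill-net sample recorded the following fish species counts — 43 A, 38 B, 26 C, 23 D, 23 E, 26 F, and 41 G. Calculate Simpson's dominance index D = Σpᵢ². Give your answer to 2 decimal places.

Total N = 43+38+26+23+23+26+41 = 220, so the proportions are 0.1955, 0.1727, 0.1182, 0.1045, 0.1045, 0.1182, 0.1864 (working shown to 4 dp, full precision carried).
D = 0.1955² + 0.1727² + 0.1182² + 0.1045² + 0.1045² + 0.1182² + 0.1864² = 0.0382 + 0.0298 + 0.0140 + 0.0109 + 0.0109 + 0.0140 + 0.0347 = 0.1526.
To 2 decimal places, D = 0.15.

0.15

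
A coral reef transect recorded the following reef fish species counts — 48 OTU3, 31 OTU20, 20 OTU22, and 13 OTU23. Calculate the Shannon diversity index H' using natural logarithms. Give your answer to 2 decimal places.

1.28

Total N = 48+31+20+13 = 112, so the proportions are 0.4286, 0.2768, 0.1786, 0.1161 (working shown to 4 dp, full precision carried).
Each pᵢ ln pᵢ term: 0.4286×(-0.8473)=-0.3631, 0.2768×(-1.2845)=-0.3555, 0.1786×(-1.7228)=-0.3076, 0.1161×(-2.1535)=-0.2500.
Sum = -1.2763, so H' = 1.28.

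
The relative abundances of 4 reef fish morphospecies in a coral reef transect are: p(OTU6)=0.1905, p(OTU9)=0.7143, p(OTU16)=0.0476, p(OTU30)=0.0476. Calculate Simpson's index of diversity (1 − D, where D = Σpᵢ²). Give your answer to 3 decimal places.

D = 0.1905² + 0.7143² + 0.0476² + 0.0476² = 0.03629 + 0.51022 + 0.00227 + 0.00227 = 0.55105 (working shown to 5 dp, full precision carried).
So 1 − D = 0.44895, i.e. 0.449 to 3 decimal places.

0.449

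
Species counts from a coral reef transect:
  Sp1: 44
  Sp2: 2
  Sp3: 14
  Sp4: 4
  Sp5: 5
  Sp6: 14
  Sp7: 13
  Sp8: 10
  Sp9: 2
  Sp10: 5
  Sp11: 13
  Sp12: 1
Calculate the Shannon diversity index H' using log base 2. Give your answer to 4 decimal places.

Total N = 44+2+14+4+5+14+13+10+2+5+13+1 = 127, so the proportions are 0.346457, 0.015748, 0.110236, 0.031496, 0.03937, 0.110236, 0.102362, 0.07874, 0.015748, 0.03937, 0.102362, 0.007874 (working shown to 6 dp, full precision carried).
Each pᵢ log₂ pᵢ term: 0.346457×(-1.529253)=-0.529820, 0.015748×(-5.988685)=-0.094310, 0.110236×(-3.181330)=-0.350698, 0.031496×(-4.988685)=-0.157124, 0.03937×(-4.666757)=-0.183731, 0.110236×(-3.181330)=-0.350698, 0.102362×(-3.288245)=-0.336592, 0.07874×(-3.666757)=-0.288721, 0.015748×(-5.988685)=-0.094310, 0.03937×(-4.666757)=-0.183731, 0.102362×(-3.288245)=-0.336592, 0.007874×(-6.988685)=-0.055029.
Sum = -2.961355, so H' = 2.9614.

2.9614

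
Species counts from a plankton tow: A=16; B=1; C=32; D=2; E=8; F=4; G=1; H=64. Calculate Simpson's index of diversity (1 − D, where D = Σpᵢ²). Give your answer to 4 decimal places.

Total N = 16+1+32+2+8+4+1+64 = 128, so the proportions are 0.125, 0.007812, 0.25, 0.015625, 0.0625, 0.03125, 0.007812, 0.5 (working shown to 6 dp, full precision carried).
D = 0.125² + 0.007812² + 0.25² + 0.015625² + 0.0625² + 0.03125² + 0.007812² + 0.5² = 0.015625 + 0.000061 + 0.062500 + 0.000244 + 0.003906 + 0.000977 + 0.000061 + 0.250000 = 0.333374.
So 1 − D = 0.666626, i.e. 0.6666 to 4 decimal places.

0.6666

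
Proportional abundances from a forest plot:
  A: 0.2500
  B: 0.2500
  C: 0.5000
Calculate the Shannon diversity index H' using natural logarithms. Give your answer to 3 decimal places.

1.040

Each pᵢ ln pᵢ term (working shown to 5 dp, full precision carried): 0.25×(-1.38629)=-0.34657, 0.25×(-1.38629)=-0.34657, 0.5×(-0.69315)=-0.34657.
Sum = -1.03972, so H' = 1.040.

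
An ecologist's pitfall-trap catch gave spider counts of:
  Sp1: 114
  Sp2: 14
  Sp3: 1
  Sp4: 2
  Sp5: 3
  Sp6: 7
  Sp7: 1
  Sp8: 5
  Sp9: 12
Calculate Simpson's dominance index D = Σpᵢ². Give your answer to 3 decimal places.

Total N = 114+14+1+2+3+7+1+5+12 = 159, so the proportions are 0.71698, 0.08805, 0.00629, 0.01258, 0.01887, 0.04403, 0.00629, 0.03145, 0.07547 (working shown to 5 dp, full precision carried).
D = 0.71698² + 0.08805² + 0.00629² + 0.01258² + 0.01887² + 0.04403² + 0.00629² + 0.03145² + 0.07547² = 0.51406 + 0.00775 + 0.00004 + 0.00016 + 0.00036 + 0.00194 + 0.00004 + 0.00099 + 0.00570 = 0.53103.
To 3 decimal places, D = 0.531.

0.531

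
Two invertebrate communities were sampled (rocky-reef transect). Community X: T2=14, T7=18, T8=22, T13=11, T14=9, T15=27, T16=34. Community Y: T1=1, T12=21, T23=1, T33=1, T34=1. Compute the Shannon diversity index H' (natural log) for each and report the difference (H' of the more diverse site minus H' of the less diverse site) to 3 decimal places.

Community X: N=135, proportions 0.103704, 0.133333, 0.162963, 0.081481, 0.066667, 0.2, 0.251852, giving H' = 1.853333 (working shown to 6 dp, full precision carried).
Community Y: N=25, proportions 0.04, 0.84, 0.04, 0.04, 0.04, giving H' = 0.661477.
Difference = |1.853333 − 0.661477| = 1.191856, i.e. 1.192 to 3 decimal places.

1.192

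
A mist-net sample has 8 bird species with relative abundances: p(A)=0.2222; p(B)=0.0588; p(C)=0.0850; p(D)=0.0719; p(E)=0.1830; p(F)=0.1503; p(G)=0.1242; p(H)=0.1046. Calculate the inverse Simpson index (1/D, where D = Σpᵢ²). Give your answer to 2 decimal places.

D = 0.2222² + 0.0588² + 0.085² + 0.0719² + 0.183² + 0.1503² + 0.1242² + 0.1046² = 0.049373 + 0.003457 + 0.007225 + 0.005170 + 0.033489 + 0.022590 + 0.015426 + 0.010941 = 0.147671 (working shown to 6 dp, full precision carried).
So 1/D = 6.7718, i.e. 6.77 to 2 decimal places.

6.77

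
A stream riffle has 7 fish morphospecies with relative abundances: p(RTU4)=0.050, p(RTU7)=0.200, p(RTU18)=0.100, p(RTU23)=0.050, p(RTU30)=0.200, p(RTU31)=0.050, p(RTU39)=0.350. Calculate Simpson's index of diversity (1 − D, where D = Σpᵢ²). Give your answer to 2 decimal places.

0.78

D = 0.05² + 0.2² + 0.1² + 0.05² + 0.2² + 0.05² + 0.35² = 0.0025 + 0.0400 + 0.0100 + 0.0025 + 0.0400 + 0.0025 + 0.1225 = 0.2200 (working shown to 4 dp, full precision carried).
So 1 − D = 0.7800, i.e. 0.78 to 2 decimal places.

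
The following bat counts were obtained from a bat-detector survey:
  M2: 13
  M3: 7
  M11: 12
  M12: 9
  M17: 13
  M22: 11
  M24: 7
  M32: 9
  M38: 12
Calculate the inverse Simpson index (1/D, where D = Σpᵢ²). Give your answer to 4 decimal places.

8.5889

Total N = 13+7+12+9+13+11+7+9+12 = 93, so the proportions are 0.13978495, 0.07526882, 0.12903226, 0.09677419, 0.13978495, 0.11827957, 0.07526882, 0.09677419, 0.12903226 (working shown to 8 dp, full precision carried).
D = 0.13978495² + 0.07526882² + 0.12903226² + 0.09677419² + 0.13978495² + 0.11827957² + 0.07526882² + 0.09677419² + 0.12903226² = 0.01953983 + 0.00566539 + 0.01664932 + 0.00936524 + 0.01953983 + 0.01399006 + 0.00566539 + 0.00936524 + 0.01664932 = 0.11642965.
So 1/D = 8.588878, i.e. 8.5889 to 4 decimal places.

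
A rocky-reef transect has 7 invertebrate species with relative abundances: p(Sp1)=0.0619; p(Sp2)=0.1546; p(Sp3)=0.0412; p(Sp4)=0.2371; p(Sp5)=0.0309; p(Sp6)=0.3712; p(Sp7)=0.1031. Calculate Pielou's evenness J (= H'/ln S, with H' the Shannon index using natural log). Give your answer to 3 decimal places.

H' = −Σ pᵢ ln pᵢ = −((-0.17222) + (-0.28862) + (-0.13140) + (-0.34125) + (-0.10744) + (-0.36786) + (-0.23425)) = 1.64305 (working shown to 5 dp, full precision carried).
With S = 7 species, ln S = 1.94591, so J = 1.64305/1.94591 = 0.84436, i.e. 0.844 to 3 decimal places.

0.844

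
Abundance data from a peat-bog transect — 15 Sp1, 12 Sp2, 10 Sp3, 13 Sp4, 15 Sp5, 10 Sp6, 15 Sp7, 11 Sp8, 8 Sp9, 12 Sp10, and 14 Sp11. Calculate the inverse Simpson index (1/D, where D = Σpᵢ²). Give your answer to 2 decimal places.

Total N = 15+12+10+13+15+10+15+11+8+12+14 = 135, so the proportions are 0.1111111, 0.0888889, 0.0740741, 0.0962963, 0.1111111, 0.0740741, 0.1111111, 0.0814815, 0.0592593, 0.0888889, 0.1037037 (working shown to 7 dp, full precision carried).
D = 0.1111111² + 0.0888889² + 0.0740741² + 0.0962963² + 0.1111111² + 0.0740741² + 0.1111111² + 0.0814815² + 0.0592593² + 0.0888889² + 0.1037037² = 0.0123457 + 0.0079012 + 0.0054870 + 0.0092730 + 0.0123457 + 0.0054870 + 0.0123457 + 0.0066392 + 0.0035117 + 0.0079012 + 0.0107545 = 0.0939918.
So 1/D = 10.6392, i.e. 10.64 to 2 decimal places.

10.64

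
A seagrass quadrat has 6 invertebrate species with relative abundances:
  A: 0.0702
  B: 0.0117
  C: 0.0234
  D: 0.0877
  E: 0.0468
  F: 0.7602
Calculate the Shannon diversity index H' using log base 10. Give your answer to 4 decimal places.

Each pᵢ log₁₀ pᵢ term (working shown to 6 dp, full precision carried): 0.0702×(-1.153663)=-0.080987, 0.0117×(-1.931814)=-0.022602, 0.0234×(-1.630784)=-0.038160, 0.0877×(-1.057000)=-0.092699, 0.0468×(-1.329754)=-0.062232, 0.7602×(-0.119072)=-0.090519.
Sum = -0.387200, so H' = 0.3872.

0.3872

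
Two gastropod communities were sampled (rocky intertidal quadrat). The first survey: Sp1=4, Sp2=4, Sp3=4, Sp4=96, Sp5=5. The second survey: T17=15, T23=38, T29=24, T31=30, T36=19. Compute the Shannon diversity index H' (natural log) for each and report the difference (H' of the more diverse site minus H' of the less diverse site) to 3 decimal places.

The first survey: N=113, proportions 0.0354, 0.0354, 0.0354, 0.84956, 0.04425, giving H' = 0.63128 (working shown to 5 dp, full precision carried).
The second survey: N=126, proportions 0.11905, 0.30159, 0.19048, 0.2381, 0.15079, giving H' = 1.55769.
Difference = |0.63128 − 1.55769| = 0.92641, i.e. 0.926 to 3 decimal places.

0.926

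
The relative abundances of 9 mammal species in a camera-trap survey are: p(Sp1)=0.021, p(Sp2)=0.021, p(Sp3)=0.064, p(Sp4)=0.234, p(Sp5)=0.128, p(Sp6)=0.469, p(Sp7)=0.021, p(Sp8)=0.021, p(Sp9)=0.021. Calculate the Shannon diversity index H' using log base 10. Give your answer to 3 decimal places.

0.669

Each pᵢ log₁₀ pᵢ term (working shown to 5 dp, full precision carried): 0.021×(-1.67778)=-0.03523, 0.021×(-1.67778)=-0.03523, 0.064×(-1.19382)=-0.07640, 0.234×(-0.63078)=-0.14760, 0.128×(-0.89279)=-0.11428, 0.469×(-0.32883)=-0.15422, 0.021×(-1.67778)=-0.03523, 0.021×(-1.67778)=-0.03523, 0.021×(-1.67778)=-0.03523.
Sum = -0.66867, so H' = 0.669.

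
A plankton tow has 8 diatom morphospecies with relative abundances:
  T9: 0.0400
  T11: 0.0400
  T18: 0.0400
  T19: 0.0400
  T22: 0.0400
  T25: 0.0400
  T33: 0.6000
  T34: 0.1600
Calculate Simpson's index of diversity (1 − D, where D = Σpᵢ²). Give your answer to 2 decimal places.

0.60

D = 0.04² + 0.04² + 0.04² + 0.04² + 0.04² + 0.04² + 0.6² + 0.16² = 0.0016 + 0.0016 + 0.0016 + 0.0016 + 0.0016 + 0.0016 + 0.3600 + 0.0256 = 0.3952 (working shown to 4 dp, full precision carried).
So 1 − D = 0.6048, i.e. 0.60 to 2 decimal places.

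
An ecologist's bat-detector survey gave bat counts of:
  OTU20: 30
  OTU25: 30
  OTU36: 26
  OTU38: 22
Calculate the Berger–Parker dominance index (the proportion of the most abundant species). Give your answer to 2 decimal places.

Total N = 30+30+26+22 = 108, so the proportions are 0.2778, 0.2778, 0.2407, 0.2037 (working shown to 4 dp, full precision carried).
The largest proportion is 0.2778, i.e. d = 0.28 to 2 decimal places.

0.28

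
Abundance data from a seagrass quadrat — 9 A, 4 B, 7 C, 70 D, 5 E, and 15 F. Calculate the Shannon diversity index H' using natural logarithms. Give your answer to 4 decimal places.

Total N = 9+4+7+70+5+15 = 110, so the proportions are 0.081818, 0.036364, 0.063636, 0.636364, 0.045455, 0.136364 (working shown to 6 dp, full precision carried).
Each pᵢ ln pᵢ term: 0.081818×(-2.503256)=-0.204812, 0.036364×(-3.314186)=-0.120516, 0.063636×(-2.754570)=-0.175291, 0.636364×(-0.451985)=-0.287627, 0.045455×(-3.091042)=-0.140502, 0.136364×(-1.992430)=-0.271695.
Sum = -1.200442, so H' = 1.2004.

1.2004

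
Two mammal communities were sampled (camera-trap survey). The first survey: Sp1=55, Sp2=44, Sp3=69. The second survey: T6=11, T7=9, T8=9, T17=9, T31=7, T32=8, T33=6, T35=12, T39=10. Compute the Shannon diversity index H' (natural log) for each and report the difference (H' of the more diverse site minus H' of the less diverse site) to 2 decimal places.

The first survey: N=168, proportions 0.3274, 0.2619, 0.4107, giving H' = 1.0819 (working shown to 4 dp, full precision carried).
The second survey: N=81, proportions 0.1358, 0.1111, 0.1111, 0.1111, 0.0864, 0.0988, 0.0741, 0.1481, 0.1235, giving H' = 2.1777.
Difference = |1.0819 − 2.1777| = 1.0958, i.e. 1.10 to 2 decimal places.

1.10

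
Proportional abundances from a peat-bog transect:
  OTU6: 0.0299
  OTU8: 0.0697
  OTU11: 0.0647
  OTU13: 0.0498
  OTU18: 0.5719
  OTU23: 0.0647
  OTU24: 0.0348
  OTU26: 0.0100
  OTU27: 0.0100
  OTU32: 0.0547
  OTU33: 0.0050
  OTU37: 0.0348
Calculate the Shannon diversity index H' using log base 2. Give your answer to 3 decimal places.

Each pᵢ log₂ pᵢ term (working shown to 5 dp, full precision carried): 0.0299×(-5.06371)=-0.15140, 0.0697×(-3.84270)=-0.26784, 0.0647×(-3.95009)=-0.25557, 0.0498×(-4.32771)=-0.21552, 0.5719×(-0.80617)=-0.46105, 0.0647×(-3.95009)=-0.25557, 0.0348×(-4.84477)=-0.16860, 0.01×(-6.64386)=-0.06644, 0.01×(-6.64386)=-0.06644, 0.0547×(-4.19232)=-0.22932, 0.005×(-7.64386)=-0.03822, 0.0348×(-4.84477)=-0.16860.
Sum = -2.34456, so H' = 2.345.

2.345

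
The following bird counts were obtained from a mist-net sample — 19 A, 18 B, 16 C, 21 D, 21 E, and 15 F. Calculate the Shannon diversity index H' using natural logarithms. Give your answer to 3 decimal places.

1.784

Total N = 19+18+16+21+21+15 = 110, so the proportions are 0.17273, 0.16364, 0.14545, 0.19091, 0.19091, 0.13636 (working shown to 5 dp, full precision carried).
Each pᵢ ln pᵢ term: 0.17273×(-1.75604)=-0.30332, 0.16364×(-1.81011)=-0.29620, 0.14545×(-1.92789)=-0.28042, 0.19091×(-1.65596)=-0.31614, 0.19091×(-1.65596)=-0.31614, 0.13636×(-1.99243)=-0.27170.
Sum = -1.78391, so H' = 1.784.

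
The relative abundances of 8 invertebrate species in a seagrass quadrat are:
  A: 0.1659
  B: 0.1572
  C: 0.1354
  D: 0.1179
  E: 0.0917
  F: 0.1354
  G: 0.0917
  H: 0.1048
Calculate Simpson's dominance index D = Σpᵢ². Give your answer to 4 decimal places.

D = 0.1659² + 0.1572² + 0.1354² + 0.1179² + 0.0917² + 0.1354² + 0.0917² + 0.1048² = 0.027523 + 0.024712 + 0.018333 + 0.013900 + 0.008409 + 0.018333 + 0.008409 + 0.010983 = 0.130602 (working shown to 6 dp, full precision carried).
To 4 decimal places, D = 0.1306.

0.1306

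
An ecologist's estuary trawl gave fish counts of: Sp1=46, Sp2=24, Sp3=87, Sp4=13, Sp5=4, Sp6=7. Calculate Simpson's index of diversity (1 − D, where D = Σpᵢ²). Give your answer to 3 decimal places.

0.680

Total N = 46+24+87+13+4+7 = 181, so the proportions are 0.25414, 0.1326, 0.48066, 0.07182, 0.0221, 0.03867 (working shown to 5 dp, full precision carried).
D = 0.25414² + 0.1326² + 0.48066² + 0.07182² + 0.0221² + 0.03867² = 0.06459 + 0.01758 + 0.23104 + 0.00516 + 0.00049 + 0.00150 = 0.32035.
So 1 − D = 0.67965, i.e. 0.680 to 3 decimal places.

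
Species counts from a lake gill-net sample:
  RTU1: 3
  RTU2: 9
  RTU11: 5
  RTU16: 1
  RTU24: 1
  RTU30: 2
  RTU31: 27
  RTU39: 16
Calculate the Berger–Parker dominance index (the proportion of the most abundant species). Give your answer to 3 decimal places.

Total N = 3+9+5+1+1+2+27+16 = 64, so the proportions are 0.04688, 0.14062, 0.07812, 0.01562, 0.01562, 0.03125, 0.42188, 0.25 (working shown to 5 dp, full precision carried).
The largest proportion is 0.42188, i.e. d = 0.422 to 3 decimal places.

0.422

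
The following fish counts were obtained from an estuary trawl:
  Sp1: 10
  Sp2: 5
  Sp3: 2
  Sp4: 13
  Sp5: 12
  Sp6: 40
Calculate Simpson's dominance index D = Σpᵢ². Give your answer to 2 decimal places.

0.30

Total N = 10+5+2+13+12+40 = 82, so the proportions are 0.122, 0.061, 0.0244, 0.1585, 0.1463, 0.4878 (working shown to 4 dp, full precision carried).
D = 0.122² + 0.061² + 0.0244² + 0.1585² + 0.1463² + 0.4878² = 0.0149 + 0.0037 + 0.0006 + 0.0251 + 0.0214 + 0.2380 = 0.3037.
To 2 decimal places, D = 0.30.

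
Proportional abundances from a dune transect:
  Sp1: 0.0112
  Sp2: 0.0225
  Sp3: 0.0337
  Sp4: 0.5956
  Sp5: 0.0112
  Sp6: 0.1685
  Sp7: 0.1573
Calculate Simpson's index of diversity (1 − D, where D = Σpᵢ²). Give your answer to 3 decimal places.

0.590

D = 0.0112² + 0.0225² + 0.0337² + 0.5956² + 0.0112² + 0.1685² + 0.1573² = 0.00013 + 0.00051 + 0.00114 + 0.35474 + 0.00013 + 0.02839 + 0.02474 = 0.40977 (working shown to 5 dp, full precision carried).
So 1 − D = 0.59023, i.e. 0.590 to 3 decimal places.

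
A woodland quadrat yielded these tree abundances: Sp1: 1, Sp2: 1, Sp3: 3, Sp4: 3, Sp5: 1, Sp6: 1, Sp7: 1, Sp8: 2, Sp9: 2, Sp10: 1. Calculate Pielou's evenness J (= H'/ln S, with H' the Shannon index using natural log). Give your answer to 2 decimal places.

0.95

Total N = 1+1+3+3+1+1+1+2+2+1 = 16, so the proportions are 0.0625, 0.0625, 0.1875, 0.1875, 0.0625, 0.0625, 0.0625, 0.125, 0.125, 0.0625 (working shown to 4 dp, full precision carried).
H' = −Σ pᵢ ln pᵢ = −((-0.1733) + (-0.1733) + (-0.3139) + (-0.3139) + (-0.1733) + (-0.1733) + (-0.1733) + (-0.2599) + (-0.2599) + (-0.1733)) = 2.1873.
With S = 10 species, ln S = 2.3026, so J = 2.1873/2.3026 = 0.9499, i.e. 0.95 to 2 decimal places.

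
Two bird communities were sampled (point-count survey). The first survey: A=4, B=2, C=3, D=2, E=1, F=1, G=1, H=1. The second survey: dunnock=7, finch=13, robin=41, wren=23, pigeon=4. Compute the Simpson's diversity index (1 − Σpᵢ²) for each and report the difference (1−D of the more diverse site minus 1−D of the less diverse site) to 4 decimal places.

The first survey: N=15, proportions 0.266667, 0.133333, 0.2, 0.133333, 0.066667, 0.066667, 0.066667, 0.066667, giving 1−D = 0.835556 (working shown to 6 dp, full precision carried).
The second survey: N=88, proportions 0.079545, 0.147727, 0.465909, 0.261364, 0.045455, giving 1−D = 0.684401.
Difference = |0.835556 − 0.684401| = 0.151155, i.e. 0.1512 to 4 decimal places.

0.1512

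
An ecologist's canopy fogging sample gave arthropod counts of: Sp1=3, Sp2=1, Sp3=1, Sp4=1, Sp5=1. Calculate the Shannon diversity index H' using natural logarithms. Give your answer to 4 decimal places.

1.4751

Total N = 3+1+1+1+1 = 7, so the proportions are 0.428571, 0.142857, 0.142857, 0.142857, 0.142857 (working shown to 6 dp, full precision carried).
Each pᵢ ln pᵢ term: 0.428571×(-0.847298)=-0.363128, 0.142857×(-1.945910)=-0.277987, 0.142857×(-1.945910)=-0.277987, 0.142857×(-1.945910)=-0.277987, 0.142857×(-1.945910)=-0.277987.
Sum = -1.475076, so H' = 1.4751.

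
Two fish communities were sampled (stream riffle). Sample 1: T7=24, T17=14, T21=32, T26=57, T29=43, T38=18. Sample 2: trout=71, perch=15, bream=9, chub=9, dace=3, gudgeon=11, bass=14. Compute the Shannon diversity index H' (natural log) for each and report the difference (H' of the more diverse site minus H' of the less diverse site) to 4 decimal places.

Sample 1: N=188, proportions 0.12766, 0.074468, 0.170213, 0.303191, 0.228723, 0.095745, giving H' = 1.681464 (working shown to 6 dp, full precision carried).
Sample 2: N=132, proportions 0.537879, 0.113636, 0.068182, 0.068182, 0.022727, 0.083333, 0.106061, giving H' = 1.477949.
Difference = |1.681464 − 1.477949| = 0.203515, i.e. 0.2035 to 4 decimal places.

0.2035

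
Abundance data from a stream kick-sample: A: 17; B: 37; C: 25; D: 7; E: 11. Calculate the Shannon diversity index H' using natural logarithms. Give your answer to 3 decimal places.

1.459

Total N = 17+37+25+7+11 = 97, so the proportions are 0.17526, 0.38144, 0.25773, 0.07216, 0.1134 (working shown to 5 dp, full precision carried).
Each pᵢ ln pᵢ term: 0.17526×(-1.74150)=-0.30521, 0.38144×(-0.96379)=-0.36763, 0.25773×(-1.35584)=-0.34944, 0.07216×(-2.62880)=-0.18971, 0.1134×(-2.17682)=-0.24686.
Sum = -1.45885, so H' = 1.459.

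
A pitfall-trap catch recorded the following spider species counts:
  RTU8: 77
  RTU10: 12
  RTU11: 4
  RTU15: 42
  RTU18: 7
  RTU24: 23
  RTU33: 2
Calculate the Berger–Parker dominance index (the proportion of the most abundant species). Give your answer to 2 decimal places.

Total N = 77+12+4+42+7+23+2 = 167, so the proportions are 0.4611, 0.0719, 0.024, 0.2515, 0.0419, 0.1377, 0.012 (working shown to 4 dp, full precision carried).
The largest proportion is 0.4611, i.e. d = 0.46 to 2 decimal places.

0.46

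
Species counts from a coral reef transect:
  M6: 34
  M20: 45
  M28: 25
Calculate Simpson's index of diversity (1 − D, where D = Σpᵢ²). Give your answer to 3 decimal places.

Total N = 34+45+25 = 104, so the proportions are 0.32692, 0.43269, 0.24038 (working shown to 5 dp, full precision carried).
D = 0.32692² + 0.43269² + 0.24038² = 0.10688 + 0.18722 + 0.05778 = 0.35189.
So 1 − D = 0.64811, i.e. 0.648 to 3 decimal places.

0.648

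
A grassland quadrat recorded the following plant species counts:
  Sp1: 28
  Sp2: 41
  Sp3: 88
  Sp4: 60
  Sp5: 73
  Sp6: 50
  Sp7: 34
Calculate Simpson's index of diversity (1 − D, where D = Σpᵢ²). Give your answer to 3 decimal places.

Total N = 28+41+88+60+73+50+34 = 374, so the proportions are 0.07487, 0.10963, 0.23529, 0.16043, 0.19519, 0.13369, 0.09091 (working shown to 5 dp, full precision carried).
D = 0.07487² + 0.10963² + 0.23529² + 0.16043² + 0.19519² + 0.13369² + 0.09091² = 0.00560 + 0.01202 + 0.05536 + 0.02574 + 0.03810 + 0.01787 + 0.00826 = 0.16296.
So 1 − D = 0.83704, i.e. 0.837 to 3 decimal places.

0.837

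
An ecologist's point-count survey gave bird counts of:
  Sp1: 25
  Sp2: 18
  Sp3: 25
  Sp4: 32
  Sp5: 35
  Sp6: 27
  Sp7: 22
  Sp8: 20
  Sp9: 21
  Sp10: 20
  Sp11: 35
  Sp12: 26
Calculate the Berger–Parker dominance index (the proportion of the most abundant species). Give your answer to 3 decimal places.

0.114

Total N = 25+18+25+32+35+27+22+20+21+20+35+26 = 306, so the proportions are 0.0817, 0.05882, 0.0817, 0.10458, 0.11438, 0.08824, 0.0719, 0.06536, 0.06863, 0.06536, 0.11438, 0.08497 (working shown to 5 dp, full precision carried).
The largest proportion is 0.11438, i.e. d = 0.114 to 3 decimal places.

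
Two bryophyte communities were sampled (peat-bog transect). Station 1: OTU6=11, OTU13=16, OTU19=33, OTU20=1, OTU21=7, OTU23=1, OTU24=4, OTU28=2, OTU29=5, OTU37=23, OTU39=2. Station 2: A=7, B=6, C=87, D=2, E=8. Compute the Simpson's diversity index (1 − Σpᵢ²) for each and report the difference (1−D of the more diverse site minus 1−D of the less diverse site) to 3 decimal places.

0.448

Station 1: N=105, proportions 0.10476, 0.15238, 0.31429, 0.00952, 0.06667, 0.00952, 0.0381, 0.01905, 0.04762, 0.21905, 0.01905, giving 1−D = 0.80998 (working shown to 5 dp, full precision carried).
Station 2: N=110, proportions 0.06364, 0.05455, 0.79091, 0.01818, 0.07273, giving 1−D = 0.36182.
Difference = |0.80998 − 0.36182| = 0.44816, i.e. 0.448 to 3 decimal places.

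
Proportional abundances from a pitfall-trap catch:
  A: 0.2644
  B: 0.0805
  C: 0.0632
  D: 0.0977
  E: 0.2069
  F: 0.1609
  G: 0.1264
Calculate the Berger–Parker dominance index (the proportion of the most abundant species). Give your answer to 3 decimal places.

The largest proportion is 0.2644, i.e. d = 0.264 to 3 decimal places.

0.264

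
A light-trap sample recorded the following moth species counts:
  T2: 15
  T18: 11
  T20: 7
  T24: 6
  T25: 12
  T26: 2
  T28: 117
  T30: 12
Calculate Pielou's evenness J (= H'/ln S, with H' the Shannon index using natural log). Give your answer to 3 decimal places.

0.628

Total N = 15+11+7+6+12+2+117+12 = 182, so the proportions are 0.08242, 0.06044, 0.03846, 0.03297, 0.06593, 0.01099, 0.64286, 0.06593 (working shown to 5 dp, full precision carried).
H' = −Σ pᵢ ln pᵢ = −((-0.20571) + (-0.16960) + (-0.12531) + (-0.11249) + (-0.17928) + (-0.04957) + (-0.28404) + (-0.17928)) = 1.30528.
With S = 8 species, ln S = 2.07944, so J = 1.30528/2.07944 = 0.62771, i.e. 0.628 to 3 decimal places.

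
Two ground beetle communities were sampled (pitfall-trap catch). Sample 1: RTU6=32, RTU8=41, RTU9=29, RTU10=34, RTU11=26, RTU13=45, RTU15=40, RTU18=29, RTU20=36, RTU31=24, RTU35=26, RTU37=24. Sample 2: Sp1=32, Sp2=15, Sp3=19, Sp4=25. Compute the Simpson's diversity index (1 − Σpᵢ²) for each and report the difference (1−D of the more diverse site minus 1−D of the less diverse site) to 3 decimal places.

Sample 1: N=386, proportions 0.082902, 0.106218, 0.07513, 0.088083, 0.067358, 0.11658, 0.103627, 0.07513, 0.093264, 0.062176, 0.067358, 0.062176, giving 1−D = 0.912964 (working shown to 6 dp, full precision carried).
Sample 2: N=91, proportions 0.351648, 0.164835, 0.208791, 0.274725, giving 1−D = 0.730105.
Difference = |0.912964 − 0.730105| = 0.182859, i.e. 0.183 to 3 decimal places.

0.183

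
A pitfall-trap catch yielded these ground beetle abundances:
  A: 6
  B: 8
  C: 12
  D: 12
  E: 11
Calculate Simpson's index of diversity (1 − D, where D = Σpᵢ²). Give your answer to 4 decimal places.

0.7880

Total N = 6+8+12+12+11 = 49, so the proportions are 0.122449, 0.163265, 0.244898, 0.244898, 0.22449 (working shown to 6 dp, full precision carried).
D = 0.122449² + 0.163265² + 0.244898² + 0.244898² + 0.22449² = 0.014994 + 0.026656 + 0.059975 + 0.059975 + 0.050396 = 0.211995.
So 1 − D = 0.788005, i.e. 0.7880 to 4 decimal places.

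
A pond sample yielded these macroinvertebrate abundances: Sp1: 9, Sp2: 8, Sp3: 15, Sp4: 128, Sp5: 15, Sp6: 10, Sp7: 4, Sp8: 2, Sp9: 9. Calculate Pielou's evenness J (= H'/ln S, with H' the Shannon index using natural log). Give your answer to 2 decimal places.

Total N = 9+8+15+128+15+10+4+2+9 = 200, so the proportions are 0.045, 0.04, 0.075, 0.64, 0.075, 0.05, 0.02, 0.01, 0.045 (working shown to 4 dp, full precision carried).
H' = −Σ pᵢ ln pᵢ = −((-0.1395) + (-0.1288) + (-0.1943) + (-0.2856) + (-0.1943) + (-0.1498) + (-0.0782) + (-0.0461) + (-0.1395)) = 1.3561.
With S = 9 species, ln S = 2.1972, so J = 1.3561/2.1972 = 0.6172, i.e. 0.62 to 2 decimal places.

0.62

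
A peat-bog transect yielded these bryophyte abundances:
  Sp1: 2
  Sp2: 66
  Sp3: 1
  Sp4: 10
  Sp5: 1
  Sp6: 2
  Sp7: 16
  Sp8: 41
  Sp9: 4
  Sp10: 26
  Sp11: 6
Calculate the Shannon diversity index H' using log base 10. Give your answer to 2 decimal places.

0.75

Total N = 2+66+1+10+1+2+16+41+4+26+6 = 175, so the proportions are 0.0114, 0.3771, 0.0057, 0.0571, 0.0057, 0.0114, 0.0914, 0.2343, 0.0229, 0.1486, 0.0343 (working shown to 4 dp, full precision carried).
Each pᵢ log₁₀ pᵢ term: 0.0114×(-1.9420)=-0.0222, 0.3771×(-0.4235)=-0.1597, 0.0057×(-2.2430)=-0.0128, 0.0571×(-1.2430)=-0.0710, 0.0057×(-2.2430)=-0.0128, 0.0114×(-1.9420)=-0.0222, 0.0914×(-1.0389)=-0.0950, 0.2343×(-0.6303)=-0.1477, 0.0229×(-1.6410)=-0.0375, 0.1486×(-0.8281)=-0.1230, 0.0343×(-1.4649)=-0.0502.
Sum = -0.7542, so H' = 0.75.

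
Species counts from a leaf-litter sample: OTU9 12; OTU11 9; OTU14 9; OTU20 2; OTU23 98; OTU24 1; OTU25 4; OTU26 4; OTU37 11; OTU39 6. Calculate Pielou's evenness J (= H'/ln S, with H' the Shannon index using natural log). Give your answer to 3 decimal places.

Total N = 12+9+9+2+98+1+4+4+11+6 = 156, so the proportions are 0.07692, 0.05769, 0.05769, 0.01282, 0.62821, 0.00641, 0.02564, 0.02564, 0.07051, 0.03846 (working shown to 5 dp, full precision carried).
H' = −Σ pᵢ ln pᵢ = −((-0.19730) + (-0.16457) + (-0.16457) + (-0.05586) + (-0.29205) + (-0.03237) + (-0.09394) + (-0.09394) + (-0.18700) + (-0.12531)) = 1.40691.
With S = 10 species, ln S = 2.30259, so J = 1.40691/2.30259 = 0.61101, i.e. 0.611 to 3 decimal places.

0.611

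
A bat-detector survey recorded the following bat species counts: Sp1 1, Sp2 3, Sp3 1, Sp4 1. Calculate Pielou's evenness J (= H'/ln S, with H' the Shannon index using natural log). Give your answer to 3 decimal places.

Total N = 1+3+1+1 = 6, so the proportions are 0.16667, 0.5, 0.16667, 0.16667 (working shown to 5 dp, full precision carried).
H' = −Σ pᵢ ln pᵢ = −((-0.29863) + (-0.34657) + (-0.29863) + (-0.29863)) = 1.24245.
With S = 4 species, ln S = 1.38629, so J = 1.24245/1.38629 = 0.89624, i.e. 0.896 to 3 decimal places.

0.896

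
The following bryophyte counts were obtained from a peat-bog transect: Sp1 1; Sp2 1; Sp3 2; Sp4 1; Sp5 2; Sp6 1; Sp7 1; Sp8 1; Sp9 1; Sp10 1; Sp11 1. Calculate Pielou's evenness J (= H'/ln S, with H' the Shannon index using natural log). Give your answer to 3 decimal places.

Total N = 1+1+2+1+2+1+1+1+1+1+1 = 13, so the proportions are 0.07692, 0.07692, 0.15385, 0.07692, 0.15385, 0.07692, 0.07692, 0.07692, 0.07692, 0.07692, 0.07692 (working shown to 5 dp, full precision carried).
H' = −Σ pᵢ ln pᵢ = −((-0.19730) + (-0.19730) + (-0.28797) + (-0.19730) + (-0.28797) + (-0.19730) + (-0.19730) + (-0.19730) + (-0.19730) + (-0.19730) + (-0.19730)) = 2.35167.
With S = 11 species, ln S = 2.39790, so J = 2.35167/2.39790 = 0.98072, i.e. 0.981 to 3 decimal places.

0.981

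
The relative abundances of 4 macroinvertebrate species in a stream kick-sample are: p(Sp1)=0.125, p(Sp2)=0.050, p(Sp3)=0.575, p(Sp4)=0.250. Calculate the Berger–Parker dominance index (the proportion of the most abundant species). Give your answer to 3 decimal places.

The largest proportion is 0.575, i.e. d = 0.575 to 3 decimal places.

0.575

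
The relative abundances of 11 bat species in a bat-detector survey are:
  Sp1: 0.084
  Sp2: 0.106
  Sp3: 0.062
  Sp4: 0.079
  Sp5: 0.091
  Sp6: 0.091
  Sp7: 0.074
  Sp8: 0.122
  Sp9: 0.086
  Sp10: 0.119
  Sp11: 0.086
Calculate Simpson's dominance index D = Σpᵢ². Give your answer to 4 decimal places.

0.0943

D = 0.084² + 0.106² + 0.062² + 0.079² + 0.091² + 0.091² + 0.074² + 0.122² + 0.086² + 0.119² + 0.086² = 0.007056 + 0.011236 + 0.003844 + 0.006241 + 0.008281 + 0.008281 + 0.005476 + 0.014884 + 0.007396 + 0.014161 + 0.007396 = 0.094252 (working shown to 6 dp, full precision carried).
To 4 decimal places, D = 0.0943.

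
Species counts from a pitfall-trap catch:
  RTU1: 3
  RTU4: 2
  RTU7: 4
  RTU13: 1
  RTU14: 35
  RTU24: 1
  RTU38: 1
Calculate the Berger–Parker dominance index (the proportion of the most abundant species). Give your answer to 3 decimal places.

Total N = 3+2+4+1+35+1+1 = 47, so the proportions are 0.06383, 0.04255, 0.08511, 0.02128, 0.74468, 0.02128, 0.02128 (working shown to 5 dp, full precision carried).
The largest proportion is 0.74468, i.e. d = 0.745 to 3 decimal places.

0.745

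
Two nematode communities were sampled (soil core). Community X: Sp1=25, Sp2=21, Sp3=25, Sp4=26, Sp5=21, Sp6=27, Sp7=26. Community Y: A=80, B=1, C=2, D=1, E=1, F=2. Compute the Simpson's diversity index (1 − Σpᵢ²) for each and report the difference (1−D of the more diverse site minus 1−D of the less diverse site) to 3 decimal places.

0.703

Community X: N=171, proportions 0.1462, 0.12281, 0.1462, 0.15205, 0.12281, 0.15789, 0.15205, giving 1−D = 0.85592 (working shown to 5 dp, full precision carried).
Community Y: N=87, proportions 0.91954, 0.01149, 0.02299, 0.01149, 0.01149, 0.02299, giving 1−D = 0.15299.
Difference = |0.85592 − 0.15299| = 0.70293, i.e. 0.703 to 3 decimal places.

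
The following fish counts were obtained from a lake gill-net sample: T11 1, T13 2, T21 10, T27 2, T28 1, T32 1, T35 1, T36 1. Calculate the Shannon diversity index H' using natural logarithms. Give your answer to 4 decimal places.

1.5866

Total N = 1+2+10+2+1+1+1+1 = 19, so the proportions are 0.052632, 0.105263, 0.526316, 0.105263, 0.052632, 0.052632, 0.052632, 0.052632 (working shown to 6 dp, full precision carried).
Each pᵢ ln pᵢ term: 0.052632×(-2.944439)=-0.154970, 0.105263×(-2.251292)=-0.236978, 0.526316×(-0.641854)=-0.337818, 0.105263×(-2.251292)=-0.236978, 0.052632×(-2.944439)=-0.154970, 0.052632×(-2.944439)=-0.154970, 0.052632×(-2.944439)=-0.154970, 0.052632×(-2.944439)=-0.154970.
Sum = -1.586626, so H' = 1.5866.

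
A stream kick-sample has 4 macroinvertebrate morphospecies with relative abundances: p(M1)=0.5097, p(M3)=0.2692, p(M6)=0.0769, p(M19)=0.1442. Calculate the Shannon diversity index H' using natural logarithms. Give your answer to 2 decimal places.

1.17

Each pᵢ ln pᵢ term (working shown to 4 dp, full precision carried): 0.5097×(-0.6739)=-0.3435, 0.2692×(-1.3123)=-0.3533, 0.0769×(-2.5652)=-0.1973, 0.1442×(-1.9366)=-0.2793.
Sum = -1.1733, so H' = 1.17.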